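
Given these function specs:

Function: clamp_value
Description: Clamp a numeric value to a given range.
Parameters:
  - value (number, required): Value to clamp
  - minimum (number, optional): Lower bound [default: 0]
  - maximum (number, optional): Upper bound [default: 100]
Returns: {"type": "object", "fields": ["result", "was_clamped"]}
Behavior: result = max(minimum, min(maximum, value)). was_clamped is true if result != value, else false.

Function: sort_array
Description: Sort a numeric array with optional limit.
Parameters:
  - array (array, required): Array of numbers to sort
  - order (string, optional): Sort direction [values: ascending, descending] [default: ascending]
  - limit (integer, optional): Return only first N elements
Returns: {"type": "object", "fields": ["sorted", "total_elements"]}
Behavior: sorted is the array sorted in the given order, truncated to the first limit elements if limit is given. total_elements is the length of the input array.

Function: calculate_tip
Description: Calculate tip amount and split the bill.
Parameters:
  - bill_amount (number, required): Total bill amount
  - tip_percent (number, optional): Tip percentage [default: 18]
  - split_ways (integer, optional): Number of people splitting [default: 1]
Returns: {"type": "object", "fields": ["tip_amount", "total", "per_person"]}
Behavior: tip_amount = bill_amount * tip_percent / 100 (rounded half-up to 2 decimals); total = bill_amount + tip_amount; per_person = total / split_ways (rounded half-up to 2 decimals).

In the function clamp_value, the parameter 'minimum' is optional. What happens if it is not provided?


The clamp_value spec declares:
  - minimum (number, optional): Lower bound [default: 0]
It defaults to 0


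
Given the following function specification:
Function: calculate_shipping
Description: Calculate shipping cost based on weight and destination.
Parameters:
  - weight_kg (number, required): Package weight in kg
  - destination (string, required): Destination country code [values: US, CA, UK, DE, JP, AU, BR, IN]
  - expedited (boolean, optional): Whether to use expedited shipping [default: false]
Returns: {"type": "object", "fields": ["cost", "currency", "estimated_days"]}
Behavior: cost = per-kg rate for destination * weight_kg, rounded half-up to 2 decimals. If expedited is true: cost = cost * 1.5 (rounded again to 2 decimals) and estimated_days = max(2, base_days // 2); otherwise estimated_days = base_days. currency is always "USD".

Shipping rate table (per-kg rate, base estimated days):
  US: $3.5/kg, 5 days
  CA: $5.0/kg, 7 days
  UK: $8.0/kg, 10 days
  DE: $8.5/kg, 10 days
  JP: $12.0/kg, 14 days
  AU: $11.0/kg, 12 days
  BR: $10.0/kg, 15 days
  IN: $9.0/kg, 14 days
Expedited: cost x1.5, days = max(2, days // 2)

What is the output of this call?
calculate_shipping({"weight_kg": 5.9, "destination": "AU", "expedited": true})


Rate for AU: $11.0/kg, base 12 days
cost = 11.0 * 5.9 = 64.9 -> 64.90
expedited: cost = 64.90 * 1.5 = 97.35 -> 97.35; estimated_days = max(2, 12 // 2) = 6
Output:
{"cost": 97.35, "currency": "USD", "estimated_days": 6}


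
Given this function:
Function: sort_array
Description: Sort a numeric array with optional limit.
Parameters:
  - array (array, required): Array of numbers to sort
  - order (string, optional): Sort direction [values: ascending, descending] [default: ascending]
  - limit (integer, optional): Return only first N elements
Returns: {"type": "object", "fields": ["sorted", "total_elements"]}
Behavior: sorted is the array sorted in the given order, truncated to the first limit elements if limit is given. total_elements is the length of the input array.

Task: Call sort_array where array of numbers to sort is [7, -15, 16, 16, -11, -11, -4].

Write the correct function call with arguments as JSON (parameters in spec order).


Mapping each described value to its parameter name:
  'Array of numbers to sort' -> array = [7, -15, 16, 16, -11, -11, -4]
sort_array({"array": [7, -15, 16, 16, -11, -11, -4]})


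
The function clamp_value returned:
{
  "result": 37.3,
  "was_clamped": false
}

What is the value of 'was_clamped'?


false


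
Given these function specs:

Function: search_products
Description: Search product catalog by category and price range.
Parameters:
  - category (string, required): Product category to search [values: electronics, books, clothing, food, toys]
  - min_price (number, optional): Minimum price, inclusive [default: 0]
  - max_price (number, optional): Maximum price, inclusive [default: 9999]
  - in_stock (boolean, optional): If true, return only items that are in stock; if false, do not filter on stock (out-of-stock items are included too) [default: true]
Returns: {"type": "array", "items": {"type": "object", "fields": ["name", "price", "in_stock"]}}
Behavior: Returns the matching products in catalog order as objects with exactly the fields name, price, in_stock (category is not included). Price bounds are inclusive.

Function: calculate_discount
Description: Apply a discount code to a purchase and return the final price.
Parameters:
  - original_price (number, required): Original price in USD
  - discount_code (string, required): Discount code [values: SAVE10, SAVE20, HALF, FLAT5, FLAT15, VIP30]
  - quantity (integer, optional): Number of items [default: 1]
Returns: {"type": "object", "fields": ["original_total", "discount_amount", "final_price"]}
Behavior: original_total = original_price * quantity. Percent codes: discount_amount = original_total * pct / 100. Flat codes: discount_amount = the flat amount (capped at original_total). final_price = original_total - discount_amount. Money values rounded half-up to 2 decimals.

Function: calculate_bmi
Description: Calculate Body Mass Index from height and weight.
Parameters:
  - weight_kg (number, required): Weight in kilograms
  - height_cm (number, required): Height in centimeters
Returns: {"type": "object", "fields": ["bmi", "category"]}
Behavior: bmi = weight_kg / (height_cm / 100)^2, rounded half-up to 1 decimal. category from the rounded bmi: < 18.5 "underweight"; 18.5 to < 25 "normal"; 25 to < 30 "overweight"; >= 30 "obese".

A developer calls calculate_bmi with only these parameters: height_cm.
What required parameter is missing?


Required parameters: weight_kg, height_cm
Provided: height_cm
Missing: weight_kg
weight_kg


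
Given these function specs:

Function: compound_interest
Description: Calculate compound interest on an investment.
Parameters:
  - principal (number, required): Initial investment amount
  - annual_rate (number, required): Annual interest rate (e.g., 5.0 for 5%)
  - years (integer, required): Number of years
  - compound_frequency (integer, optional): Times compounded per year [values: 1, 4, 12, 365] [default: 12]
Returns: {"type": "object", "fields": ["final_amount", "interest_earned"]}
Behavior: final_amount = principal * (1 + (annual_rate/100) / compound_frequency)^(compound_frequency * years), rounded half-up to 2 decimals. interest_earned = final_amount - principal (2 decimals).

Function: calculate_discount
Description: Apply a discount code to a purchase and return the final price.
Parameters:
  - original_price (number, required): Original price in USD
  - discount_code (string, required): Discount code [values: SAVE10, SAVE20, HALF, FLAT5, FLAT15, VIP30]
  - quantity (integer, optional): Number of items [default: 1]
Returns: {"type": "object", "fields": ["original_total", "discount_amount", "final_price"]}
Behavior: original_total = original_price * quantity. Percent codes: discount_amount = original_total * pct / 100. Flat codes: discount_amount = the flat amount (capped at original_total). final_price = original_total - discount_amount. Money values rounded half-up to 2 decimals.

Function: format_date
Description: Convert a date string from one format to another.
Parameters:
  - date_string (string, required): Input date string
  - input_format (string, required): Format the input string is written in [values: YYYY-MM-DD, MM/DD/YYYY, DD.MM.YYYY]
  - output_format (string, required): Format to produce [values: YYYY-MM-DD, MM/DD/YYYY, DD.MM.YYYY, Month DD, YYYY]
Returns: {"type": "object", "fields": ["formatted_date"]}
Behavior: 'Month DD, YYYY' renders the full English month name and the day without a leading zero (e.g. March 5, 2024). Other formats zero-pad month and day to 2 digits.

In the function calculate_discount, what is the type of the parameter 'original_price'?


The calculate_discount spec declares:
  - original_price (number, required): Original price in USD
Type:
number


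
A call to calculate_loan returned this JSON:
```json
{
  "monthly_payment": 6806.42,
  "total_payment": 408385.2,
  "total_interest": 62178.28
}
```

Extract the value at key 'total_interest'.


62178.28


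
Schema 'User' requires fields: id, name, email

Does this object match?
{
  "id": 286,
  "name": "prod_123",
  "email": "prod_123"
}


Checking required fields... All present.
Valid - all required fields present


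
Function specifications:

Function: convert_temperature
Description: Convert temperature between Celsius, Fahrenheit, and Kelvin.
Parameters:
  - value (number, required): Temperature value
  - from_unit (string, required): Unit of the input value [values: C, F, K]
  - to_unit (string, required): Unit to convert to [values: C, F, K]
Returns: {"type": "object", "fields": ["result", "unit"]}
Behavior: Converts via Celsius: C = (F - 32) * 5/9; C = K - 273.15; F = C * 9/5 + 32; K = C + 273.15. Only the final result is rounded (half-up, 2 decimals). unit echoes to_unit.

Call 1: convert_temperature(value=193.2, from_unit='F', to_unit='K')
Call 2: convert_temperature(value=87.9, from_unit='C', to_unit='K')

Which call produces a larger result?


Call 1:
  To C: (193.2 - 32) * 5/9 = 89.555556
  To K: 89.555556 + 273.15 = 362.705556
  Round to 2 decimals: 362.71
  -> 362.71 K
Call 2:
  Input already in C: 87.9
  To K: 87.9 + 273.15 = 361.05
  Round to 2 decimals: 361.05
  -> 361.05 K
Call 1 (362.71 K)


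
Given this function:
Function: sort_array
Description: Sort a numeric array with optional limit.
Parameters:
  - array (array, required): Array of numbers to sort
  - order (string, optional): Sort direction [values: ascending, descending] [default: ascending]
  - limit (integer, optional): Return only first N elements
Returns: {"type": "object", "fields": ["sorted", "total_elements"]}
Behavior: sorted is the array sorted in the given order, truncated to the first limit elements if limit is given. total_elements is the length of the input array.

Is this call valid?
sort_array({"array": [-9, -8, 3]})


Checking all required parameters present and types match... All valid.
Valid


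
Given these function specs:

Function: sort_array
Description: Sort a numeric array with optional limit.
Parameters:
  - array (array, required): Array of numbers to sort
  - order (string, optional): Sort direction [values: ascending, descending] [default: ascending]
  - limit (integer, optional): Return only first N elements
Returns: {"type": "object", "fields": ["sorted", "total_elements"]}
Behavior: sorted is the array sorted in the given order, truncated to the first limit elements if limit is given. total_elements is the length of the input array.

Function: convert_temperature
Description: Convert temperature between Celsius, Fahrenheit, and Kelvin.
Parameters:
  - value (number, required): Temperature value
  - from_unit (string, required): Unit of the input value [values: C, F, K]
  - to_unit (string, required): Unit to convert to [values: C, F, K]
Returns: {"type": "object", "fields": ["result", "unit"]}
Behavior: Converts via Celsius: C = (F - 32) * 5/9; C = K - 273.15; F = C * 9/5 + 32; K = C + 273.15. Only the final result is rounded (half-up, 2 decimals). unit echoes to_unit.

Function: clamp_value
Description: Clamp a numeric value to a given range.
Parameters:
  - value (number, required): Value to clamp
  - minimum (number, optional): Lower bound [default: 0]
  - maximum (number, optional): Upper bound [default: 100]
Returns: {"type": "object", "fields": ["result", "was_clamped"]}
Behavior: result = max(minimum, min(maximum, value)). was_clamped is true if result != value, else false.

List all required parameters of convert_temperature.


Parameters of convert_temperature and their required/optional flag:
  value: required
  from_unit: required
  to_unit: required
from_unit, to_unit, value


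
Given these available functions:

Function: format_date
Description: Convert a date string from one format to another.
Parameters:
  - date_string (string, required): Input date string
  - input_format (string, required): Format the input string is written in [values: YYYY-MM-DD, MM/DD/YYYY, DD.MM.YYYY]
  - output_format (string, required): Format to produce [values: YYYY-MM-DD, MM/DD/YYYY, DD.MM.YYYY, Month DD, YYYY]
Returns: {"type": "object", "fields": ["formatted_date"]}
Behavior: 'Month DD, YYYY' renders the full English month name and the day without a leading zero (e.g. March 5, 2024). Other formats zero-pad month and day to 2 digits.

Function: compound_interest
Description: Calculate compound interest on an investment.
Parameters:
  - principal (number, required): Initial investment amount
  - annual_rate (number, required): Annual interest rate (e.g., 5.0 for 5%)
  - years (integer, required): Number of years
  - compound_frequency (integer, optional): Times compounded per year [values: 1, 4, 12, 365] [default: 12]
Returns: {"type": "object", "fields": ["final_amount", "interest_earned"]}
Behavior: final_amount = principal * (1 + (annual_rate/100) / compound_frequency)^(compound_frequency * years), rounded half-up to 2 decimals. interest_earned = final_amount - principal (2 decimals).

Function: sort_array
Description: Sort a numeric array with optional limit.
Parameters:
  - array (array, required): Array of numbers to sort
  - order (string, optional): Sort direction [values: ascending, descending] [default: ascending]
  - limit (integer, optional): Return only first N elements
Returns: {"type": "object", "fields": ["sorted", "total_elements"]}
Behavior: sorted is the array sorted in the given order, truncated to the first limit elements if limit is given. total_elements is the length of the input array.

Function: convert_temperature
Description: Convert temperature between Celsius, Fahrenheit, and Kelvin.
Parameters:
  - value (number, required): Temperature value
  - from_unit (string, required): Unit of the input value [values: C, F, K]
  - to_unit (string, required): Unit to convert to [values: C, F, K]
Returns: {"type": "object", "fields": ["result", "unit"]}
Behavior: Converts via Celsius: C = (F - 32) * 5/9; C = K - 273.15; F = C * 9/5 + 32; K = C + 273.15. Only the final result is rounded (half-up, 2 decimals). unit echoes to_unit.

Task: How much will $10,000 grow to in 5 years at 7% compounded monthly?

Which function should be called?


The task needs a function whose description is: Calculate compound interest on an investment.
compound_interest


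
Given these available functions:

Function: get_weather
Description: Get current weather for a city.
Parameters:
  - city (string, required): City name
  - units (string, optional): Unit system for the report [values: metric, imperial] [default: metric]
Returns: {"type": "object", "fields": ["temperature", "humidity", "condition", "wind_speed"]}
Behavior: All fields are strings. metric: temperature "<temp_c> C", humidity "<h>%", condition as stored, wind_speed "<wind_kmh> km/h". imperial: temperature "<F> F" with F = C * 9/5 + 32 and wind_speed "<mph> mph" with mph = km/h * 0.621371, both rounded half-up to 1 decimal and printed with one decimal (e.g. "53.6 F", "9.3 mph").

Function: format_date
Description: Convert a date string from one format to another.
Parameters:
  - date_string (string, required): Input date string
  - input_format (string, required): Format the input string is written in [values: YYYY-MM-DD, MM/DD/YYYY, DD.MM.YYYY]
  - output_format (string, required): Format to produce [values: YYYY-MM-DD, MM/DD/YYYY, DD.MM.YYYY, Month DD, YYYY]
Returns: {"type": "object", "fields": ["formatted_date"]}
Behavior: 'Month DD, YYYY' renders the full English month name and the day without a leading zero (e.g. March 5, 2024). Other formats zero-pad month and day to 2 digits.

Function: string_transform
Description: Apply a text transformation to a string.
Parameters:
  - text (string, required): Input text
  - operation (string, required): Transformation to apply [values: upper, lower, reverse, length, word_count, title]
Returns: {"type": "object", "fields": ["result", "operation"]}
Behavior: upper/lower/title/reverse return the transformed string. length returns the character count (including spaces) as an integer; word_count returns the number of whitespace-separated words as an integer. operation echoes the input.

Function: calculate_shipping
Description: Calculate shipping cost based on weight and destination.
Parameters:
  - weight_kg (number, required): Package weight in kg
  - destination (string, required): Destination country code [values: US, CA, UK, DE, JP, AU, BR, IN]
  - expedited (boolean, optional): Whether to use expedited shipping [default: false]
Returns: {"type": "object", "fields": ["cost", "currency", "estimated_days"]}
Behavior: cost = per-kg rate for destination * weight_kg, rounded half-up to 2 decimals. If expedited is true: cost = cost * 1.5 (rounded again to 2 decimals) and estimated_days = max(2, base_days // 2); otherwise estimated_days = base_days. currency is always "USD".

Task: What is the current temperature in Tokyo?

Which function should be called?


The task needs a function whose description is: Get current weather for a city.
get_weather


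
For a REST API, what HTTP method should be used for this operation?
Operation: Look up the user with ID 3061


GET = read, POST = create, PUT = update/replace, DELETE = remove
This operation is a read.
GET


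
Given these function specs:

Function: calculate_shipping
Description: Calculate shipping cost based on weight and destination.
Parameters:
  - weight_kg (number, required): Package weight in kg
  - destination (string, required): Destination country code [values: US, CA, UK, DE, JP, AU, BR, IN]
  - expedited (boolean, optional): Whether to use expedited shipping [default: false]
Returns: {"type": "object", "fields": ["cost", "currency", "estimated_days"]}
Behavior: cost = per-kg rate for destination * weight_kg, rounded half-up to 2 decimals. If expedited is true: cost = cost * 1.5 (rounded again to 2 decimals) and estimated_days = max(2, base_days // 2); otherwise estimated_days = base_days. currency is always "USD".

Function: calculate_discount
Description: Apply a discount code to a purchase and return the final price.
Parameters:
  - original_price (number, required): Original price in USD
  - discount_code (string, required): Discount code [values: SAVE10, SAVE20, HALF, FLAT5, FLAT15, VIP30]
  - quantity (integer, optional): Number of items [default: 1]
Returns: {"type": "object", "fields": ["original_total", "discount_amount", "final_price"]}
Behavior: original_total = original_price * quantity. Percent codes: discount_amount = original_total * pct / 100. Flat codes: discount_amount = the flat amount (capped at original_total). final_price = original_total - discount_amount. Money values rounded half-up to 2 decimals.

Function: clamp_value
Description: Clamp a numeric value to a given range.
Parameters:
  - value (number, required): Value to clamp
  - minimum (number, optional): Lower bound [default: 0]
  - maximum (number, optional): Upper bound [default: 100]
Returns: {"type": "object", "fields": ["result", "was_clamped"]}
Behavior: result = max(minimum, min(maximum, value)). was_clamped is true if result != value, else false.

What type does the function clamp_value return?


The clamp_value spec declares Returns: {"type": "object", "fields": ["result", "was_clamped"]}
Type:
object


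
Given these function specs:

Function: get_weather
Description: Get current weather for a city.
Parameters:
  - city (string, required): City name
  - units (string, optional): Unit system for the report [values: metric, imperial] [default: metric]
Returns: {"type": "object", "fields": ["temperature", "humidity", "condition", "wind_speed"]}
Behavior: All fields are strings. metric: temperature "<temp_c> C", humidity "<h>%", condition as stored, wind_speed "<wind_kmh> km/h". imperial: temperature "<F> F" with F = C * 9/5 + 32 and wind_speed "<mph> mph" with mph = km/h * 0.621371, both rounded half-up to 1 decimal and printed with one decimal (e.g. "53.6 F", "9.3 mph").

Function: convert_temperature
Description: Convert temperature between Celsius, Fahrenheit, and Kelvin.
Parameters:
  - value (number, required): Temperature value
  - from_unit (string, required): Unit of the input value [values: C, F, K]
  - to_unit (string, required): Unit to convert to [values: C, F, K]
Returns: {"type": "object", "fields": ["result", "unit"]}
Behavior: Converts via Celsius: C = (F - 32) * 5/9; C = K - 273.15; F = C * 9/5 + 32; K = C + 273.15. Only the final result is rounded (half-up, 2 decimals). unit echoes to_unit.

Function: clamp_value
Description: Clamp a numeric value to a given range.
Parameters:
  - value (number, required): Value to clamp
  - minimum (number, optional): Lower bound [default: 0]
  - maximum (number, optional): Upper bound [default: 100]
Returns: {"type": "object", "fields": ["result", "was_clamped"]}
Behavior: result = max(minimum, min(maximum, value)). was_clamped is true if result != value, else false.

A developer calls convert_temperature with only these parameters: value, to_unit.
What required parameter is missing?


Required parameters: value, from_unit, to_unit
Provided: value, to_unit
Missing: from_unit
from_unit


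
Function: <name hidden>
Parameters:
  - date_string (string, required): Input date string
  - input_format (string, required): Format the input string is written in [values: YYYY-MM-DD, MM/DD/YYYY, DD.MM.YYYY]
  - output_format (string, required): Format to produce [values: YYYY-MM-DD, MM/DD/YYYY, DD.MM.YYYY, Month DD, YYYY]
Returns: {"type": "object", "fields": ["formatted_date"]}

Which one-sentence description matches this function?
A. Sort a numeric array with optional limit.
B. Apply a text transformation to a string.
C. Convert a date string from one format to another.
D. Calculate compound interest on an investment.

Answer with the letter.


Parameters date_string, input_format, output_format and return ["formatted_date"] fit: Convert a date string from one format to another.
C


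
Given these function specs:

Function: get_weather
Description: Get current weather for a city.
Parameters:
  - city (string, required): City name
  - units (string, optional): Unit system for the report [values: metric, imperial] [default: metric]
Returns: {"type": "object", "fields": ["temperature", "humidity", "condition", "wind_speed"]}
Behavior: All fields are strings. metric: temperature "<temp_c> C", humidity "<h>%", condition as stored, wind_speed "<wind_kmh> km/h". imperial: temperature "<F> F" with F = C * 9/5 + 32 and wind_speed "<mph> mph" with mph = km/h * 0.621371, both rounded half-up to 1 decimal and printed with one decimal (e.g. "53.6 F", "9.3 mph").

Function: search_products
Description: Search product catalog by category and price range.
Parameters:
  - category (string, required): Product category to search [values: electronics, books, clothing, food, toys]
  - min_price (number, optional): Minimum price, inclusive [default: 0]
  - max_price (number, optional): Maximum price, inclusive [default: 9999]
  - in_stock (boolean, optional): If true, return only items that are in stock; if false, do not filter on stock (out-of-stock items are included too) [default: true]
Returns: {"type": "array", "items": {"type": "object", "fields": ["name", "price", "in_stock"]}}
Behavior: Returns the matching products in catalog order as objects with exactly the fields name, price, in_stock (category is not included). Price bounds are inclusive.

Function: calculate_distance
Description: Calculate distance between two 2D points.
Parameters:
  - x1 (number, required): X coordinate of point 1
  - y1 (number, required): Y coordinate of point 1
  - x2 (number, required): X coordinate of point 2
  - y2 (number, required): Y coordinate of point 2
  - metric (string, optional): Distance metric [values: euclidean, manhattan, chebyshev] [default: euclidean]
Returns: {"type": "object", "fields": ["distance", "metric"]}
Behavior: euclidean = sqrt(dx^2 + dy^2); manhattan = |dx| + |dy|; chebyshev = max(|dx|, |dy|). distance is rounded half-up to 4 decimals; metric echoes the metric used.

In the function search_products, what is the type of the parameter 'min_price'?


The search_products spec declares:
  - min_price (number, optional): Minimum price, inclusive [default: 0]
Type:
number


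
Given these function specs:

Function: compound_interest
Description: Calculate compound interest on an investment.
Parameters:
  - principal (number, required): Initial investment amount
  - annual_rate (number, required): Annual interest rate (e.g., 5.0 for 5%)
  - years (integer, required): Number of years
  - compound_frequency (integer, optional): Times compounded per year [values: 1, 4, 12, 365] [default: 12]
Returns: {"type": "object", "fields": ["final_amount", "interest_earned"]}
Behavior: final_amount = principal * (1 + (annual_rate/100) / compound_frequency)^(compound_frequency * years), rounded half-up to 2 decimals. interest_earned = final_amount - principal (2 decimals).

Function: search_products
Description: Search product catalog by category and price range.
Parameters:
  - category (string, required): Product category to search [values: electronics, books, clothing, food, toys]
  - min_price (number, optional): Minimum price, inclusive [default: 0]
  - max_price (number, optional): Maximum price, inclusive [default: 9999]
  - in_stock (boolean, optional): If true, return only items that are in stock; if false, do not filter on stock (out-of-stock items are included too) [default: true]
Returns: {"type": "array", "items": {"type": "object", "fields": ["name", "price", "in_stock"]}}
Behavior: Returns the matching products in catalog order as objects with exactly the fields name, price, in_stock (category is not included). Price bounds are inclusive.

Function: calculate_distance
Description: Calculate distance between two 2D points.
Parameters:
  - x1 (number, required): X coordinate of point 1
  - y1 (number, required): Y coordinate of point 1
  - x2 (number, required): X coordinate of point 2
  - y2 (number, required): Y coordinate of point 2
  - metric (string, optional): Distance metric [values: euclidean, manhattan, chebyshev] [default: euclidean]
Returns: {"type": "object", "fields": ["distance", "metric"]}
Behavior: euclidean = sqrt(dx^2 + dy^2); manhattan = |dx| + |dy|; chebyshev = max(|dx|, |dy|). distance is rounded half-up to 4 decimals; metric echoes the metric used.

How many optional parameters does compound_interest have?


Parameters of compound_interest: principal (required), annual_rate (required), years (required), compound_frequency (optional)
Optional count:
1


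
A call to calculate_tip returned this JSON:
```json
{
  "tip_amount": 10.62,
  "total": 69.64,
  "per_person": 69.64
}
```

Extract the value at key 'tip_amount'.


10.62


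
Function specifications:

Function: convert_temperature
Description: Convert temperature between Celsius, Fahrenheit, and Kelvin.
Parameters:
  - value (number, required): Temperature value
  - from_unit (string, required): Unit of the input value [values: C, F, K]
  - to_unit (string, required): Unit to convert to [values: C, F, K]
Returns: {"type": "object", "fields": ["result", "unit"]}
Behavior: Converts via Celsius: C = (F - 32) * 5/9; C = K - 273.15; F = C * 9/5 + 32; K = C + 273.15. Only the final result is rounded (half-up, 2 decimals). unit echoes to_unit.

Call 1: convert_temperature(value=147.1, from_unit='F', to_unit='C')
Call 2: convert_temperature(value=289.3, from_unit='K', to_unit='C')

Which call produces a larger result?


Call 1:
  To C: (147.1 - 32) * 5/9 = 63.944444
  Target is C: 63.944444
  Round to 2 decimals: 63.94
  -> 63.94 C
Call 2:
  To C: 289.3 - 273.15 = 16.15
  Target is C: 16.15
  Round to 2 decimals: 16.15
  -> 16.15 C
Call 1 (63.94 C)


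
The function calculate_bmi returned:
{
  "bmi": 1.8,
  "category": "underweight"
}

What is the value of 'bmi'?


1.8


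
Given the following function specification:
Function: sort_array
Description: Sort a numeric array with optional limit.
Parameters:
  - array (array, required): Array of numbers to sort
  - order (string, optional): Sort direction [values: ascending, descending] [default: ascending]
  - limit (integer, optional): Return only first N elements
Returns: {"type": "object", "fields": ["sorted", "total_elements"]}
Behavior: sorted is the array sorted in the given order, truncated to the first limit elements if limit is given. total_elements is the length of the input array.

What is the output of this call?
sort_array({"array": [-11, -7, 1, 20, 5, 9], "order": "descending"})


sorted descending: [20, 9, 5, 1, -7, -11]
total_elements = len(input) = 6
Output:
{"sorted": [20, 9, 5, 1, -7, -11], "total_elements": 6}


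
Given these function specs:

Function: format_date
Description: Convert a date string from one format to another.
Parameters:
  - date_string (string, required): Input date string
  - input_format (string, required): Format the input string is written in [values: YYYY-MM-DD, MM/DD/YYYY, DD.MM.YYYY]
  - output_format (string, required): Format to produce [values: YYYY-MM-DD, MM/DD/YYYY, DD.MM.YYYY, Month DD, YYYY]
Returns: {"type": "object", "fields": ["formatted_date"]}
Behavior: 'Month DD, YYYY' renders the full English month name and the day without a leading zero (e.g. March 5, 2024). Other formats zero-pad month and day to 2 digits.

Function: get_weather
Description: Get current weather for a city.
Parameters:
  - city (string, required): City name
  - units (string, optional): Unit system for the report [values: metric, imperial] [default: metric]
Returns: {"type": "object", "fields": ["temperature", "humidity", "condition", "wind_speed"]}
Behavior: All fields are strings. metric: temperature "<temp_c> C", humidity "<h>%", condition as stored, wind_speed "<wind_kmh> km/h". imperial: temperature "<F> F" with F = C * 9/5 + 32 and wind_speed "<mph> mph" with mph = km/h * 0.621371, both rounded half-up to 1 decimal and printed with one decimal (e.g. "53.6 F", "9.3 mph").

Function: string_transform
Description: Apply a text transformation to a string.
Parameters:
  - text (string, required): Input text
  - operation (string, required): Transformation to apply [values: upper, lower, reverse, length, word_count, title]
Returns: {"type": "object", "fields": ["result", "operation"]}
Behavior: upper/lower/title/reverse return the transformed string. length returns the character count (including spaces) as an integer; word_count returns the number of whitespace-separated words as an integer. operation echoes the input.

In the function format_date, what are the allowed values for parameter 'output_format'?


The format_date spec declares:
  - output_format (string, required): Format to produce [values: YYYY-MM-DD, MM/DD/YYYY, DD.MM.YYYY, Month DD, YYYY]
Allowed values:
YYYY-MM-DD, MM/DD/YYYY, DD.MM.YYYY, Month DD, YYYY


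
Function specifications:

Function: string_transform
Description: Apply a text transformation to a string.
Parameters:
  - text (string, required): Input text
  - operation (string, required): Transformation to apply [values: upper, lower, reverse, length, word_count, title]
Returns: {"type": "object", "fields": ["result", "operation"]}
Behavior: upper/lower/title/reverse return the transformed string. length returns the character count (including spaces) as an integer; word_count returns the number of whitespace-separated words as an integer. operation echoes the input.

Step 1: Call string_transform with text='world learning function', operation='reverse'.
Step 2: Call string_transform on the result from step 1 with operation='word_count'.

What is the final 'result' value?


Step 1: string_transform(text='world learning function', operation='reverse')
  -> result = 'noitcnuf gninrael dlrow'
Step 2: string_transform(text='noitcnuf gninrael dlrow', operation='word_count')
  words: noitcnuf, gninrael, dlrow -> 3
  -> result = 3
3


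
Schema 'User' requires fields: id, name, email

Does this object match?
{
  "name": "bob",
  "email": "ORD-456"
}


Checking required fields...
Missing: id
Invalid - missing required field 'id'


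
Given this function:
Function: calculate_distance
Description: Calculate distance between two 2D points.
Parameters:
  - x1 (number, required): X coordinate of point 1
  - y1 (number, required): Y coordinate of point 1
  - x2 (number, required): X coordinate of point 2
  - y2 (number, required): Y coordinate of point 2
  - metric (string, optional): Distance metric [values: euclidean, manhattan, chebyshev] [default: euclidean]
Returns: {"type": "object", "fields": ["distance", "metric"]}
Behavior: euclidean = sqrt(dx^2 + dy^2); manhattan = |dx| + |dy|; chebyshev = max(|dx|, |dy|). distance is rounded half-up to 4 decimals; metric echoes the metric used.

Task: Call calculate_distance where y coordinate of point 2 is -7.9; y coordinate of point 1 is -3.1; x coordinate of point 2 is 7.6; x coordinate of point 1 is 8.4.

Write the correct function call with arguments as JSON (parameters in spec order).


Mapping each described value to its parameter name:
  'Y coordinate of point 2' -> y2 = -7.9
  'Y coordinate of point 1' -> y1 = -3.1
  'X coordinate of point 2' -> x2 = 7.6
  'X coordinate of point 1' -> x1 = 8.4
calculate_distance({"x1": 8.4, "y1": -3.1, "x2": 7.6, "y2": -7.9})


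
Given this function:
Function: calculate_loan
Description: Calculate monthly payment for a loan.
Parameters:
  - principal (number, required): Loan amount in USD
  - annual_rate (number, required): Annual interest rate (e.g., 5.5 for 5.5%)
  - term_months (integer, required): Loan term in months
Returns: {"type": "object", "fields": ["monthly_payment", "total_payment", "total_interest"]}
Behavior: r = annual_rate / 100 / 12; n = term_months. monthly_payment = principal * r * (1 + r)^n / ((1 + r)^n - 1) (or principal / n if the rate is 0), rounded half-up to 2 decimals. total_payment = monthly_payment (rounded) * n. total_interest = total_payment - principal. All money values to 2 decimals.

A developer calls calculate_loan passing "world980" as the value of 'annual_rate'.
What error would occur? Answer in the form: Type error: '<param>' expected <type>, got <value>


Spec: 'annual_rate' is declared as number; "world980" is a string.
Type error: 'annual_rate' expected number, got "world980"


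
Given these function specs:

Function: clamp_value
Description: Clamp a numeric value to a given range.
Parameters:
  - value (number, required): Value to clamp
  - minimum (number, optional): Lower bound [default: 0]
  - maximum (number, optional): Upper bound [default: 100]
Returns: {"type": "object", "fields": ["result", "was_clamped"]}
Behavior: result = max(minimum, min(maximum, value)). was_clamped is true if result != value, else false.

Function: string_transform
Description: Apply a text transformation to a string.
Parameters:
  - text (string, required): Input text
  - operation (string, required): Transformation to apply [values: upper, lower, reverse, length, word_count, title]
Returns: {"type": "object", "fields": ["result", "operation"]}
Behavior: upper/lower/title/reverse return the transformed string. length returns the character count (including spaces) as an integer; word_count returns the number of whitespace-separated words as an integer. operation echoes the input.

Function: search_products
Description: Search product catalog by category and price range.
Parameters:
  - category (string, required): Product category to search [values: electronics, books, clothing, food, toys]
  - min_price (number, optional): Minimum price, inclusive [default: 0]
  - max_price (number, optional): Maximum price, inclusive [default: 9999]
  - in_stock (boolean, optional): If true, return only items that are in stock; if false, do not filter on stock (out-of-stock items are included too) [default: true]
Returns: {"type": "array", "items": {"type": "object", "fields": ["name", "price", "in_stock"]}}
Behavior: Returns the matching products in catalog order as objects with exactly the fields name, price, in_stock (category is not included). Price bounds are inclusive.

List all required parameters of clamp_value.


Parameters of clamp_value and their required/optional flag:
  value: required
  minimum: optional
  maximum: optional
value


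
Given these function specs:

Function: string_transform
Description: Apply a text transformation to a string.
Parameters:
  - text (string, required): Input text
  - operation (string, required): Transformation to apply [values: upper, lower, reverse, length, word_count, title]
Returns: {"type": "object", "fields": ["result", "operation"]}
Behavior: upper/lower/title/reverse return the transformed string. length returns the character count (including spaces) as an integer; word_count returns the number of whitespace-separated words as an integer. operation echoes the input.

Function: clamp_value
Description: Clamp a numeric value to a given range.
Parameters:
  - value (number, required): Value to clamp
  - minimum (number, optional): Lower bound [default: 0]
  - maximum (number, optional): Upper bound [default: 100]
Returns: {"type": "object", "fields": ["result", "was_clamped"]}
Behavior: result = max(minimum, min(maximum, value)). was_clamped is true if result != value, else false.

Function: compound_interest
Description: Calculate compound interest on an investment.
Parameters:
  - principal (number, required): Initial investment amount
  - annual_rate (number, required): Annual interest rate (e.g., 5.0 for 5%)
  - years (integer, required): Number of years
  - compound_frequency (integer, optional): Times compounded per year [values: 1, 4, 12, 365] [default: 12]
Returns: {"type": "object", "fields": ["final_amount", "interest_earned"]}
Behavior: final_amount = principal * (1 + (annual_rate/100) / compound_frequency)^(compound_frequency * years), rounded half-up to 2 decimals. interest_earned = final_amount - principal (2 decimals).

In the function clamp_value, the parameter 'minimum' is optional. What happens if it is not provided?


The clamp_value spec declares:
  - minimum (number, optional): Lower bound [default: 0]
It defaults to 0


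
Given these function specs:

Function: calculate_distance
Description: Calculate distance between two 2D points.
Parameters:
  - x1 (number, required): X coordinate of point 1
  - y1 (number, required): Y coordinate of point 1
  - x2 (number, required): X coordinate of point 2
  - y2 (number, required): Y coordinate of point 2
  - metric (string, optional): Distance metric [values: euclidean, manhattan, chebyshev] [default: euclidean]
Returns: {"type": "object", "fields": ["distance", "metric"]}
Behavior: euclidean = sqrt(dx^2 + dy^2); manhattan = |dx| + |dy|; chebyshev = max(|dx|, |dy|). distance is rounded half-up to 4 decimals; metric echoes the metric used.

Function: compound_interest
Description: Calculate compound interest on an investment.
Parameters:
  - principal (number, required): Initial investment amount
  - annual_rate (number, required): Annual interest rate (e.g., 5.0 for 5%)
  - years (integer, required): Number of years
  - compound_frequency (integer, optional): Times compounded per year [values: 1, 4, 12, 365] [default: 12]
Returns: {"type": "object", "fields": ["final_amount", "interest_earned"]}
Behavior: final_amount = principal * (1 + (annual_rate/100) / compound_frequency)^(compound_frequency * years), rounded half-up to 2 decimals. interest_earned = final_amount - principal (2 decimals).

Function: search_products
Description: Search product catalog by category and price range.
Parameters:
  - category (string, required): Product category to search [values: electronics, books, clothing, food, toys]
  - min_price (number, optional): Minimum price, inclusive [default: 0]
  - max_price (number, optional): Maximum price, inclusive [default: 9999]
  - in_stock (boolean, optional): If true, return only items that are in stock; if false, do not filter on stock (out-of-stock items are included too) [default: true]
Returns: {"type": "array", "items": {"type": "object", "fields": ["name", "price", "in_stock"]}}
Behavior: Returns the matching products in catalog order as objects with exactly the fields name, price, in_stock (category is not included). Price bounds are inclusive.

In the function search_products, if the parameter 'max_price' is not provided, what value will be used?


The search_products spec declares:
  - max_price (number, optional): Maximum price, inclusive [default: 9999]
Default:
9999
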